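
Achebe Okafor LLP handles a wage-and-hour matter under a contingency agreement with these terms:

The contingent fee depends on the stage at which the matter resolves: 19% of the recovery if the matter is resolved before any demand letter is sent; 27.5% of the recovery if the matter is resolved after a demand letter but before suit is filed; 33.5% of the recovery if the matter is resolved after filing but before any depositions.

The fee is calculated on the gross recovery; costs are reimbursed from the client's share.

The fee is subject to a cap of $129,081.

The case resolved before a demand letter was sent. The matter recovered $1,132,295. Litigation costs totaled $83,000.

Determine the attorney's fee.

$129,081.00

Fee base is the gross recovery, $1,132,295; costs are reimbursed separately.
The matter resolved before a demand letter was sent, so the 19% rate applies.
$1,132,295 × 19% = $215,136.05
$215,136.05 exceeds the $129,081 cap, so the fee is capped at $129,081.00.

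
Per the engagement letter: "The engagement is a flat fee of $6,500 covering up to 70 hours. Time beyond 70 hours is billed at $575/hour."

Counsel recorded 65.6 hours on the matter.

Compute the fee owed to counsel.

65.6 hours is within the 70-hour scope; only the flat fee applies.

$6,500.00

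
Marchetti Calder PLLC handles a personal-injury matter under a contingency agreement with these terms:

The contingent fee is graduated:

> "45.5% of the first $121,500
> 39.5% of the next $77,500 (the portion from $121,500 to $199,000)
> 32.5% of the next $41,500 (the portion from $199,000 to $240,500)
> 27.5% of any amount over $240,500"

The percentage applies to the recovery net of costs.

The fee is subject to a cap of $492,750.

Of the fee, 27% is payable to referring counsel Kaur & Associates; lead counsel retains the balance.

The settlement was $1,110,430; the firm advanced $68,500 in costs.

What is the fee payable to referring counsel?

Fee base (net of costs): $1,110,430 − $68,500 = $1,041,930
First $121,500 at 45.5% = $55,282.50
Next $77,500 at 39.5% = $30,612.50
Next $41,500 at 32.5% = $13,487.50
Remaining $801,430 at 27.5% = $220,393.25
Fee: $55,282.50 + $30,612.50 + $13,487.50 + $220,393.25 = $319,775.75
$319,775.75 is under the $492,750 cap.
Referral share: 27% of $319,775.75 = $86,339.45; lead counsel retains $319,775.75 − $86,339.45 = $233,436.30.

$86,339.45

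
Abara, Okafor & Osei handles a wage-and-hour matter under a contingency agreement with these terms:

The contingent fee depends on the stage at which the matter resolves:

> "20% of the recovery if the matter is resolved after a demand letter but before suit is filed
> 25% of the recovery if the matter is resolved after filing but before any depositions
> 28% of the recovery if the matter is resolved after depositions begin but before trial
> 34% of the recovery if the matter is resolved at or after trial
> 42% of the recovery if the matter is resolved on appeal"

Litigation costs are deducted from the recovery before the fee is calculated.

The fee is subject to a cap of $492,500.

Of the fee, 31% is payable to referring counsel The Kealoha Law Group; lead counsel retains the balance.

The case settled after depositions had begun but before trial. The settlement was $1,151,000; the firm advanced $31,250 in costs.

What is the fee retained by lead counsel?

Fee base (net of costs): $1,151,000 − $31,250 = $1,119,750
The matter settled after depositions had begun but before trial, so the 28% rate applies.
$1,119,750 × 28% = $313,530.00
$313,530.00 is under the $492,500 cap.
Referral share: 31% of $313,530.00 = $97,194.30; lead counsel retains $313,530.00 − $97,194.30 = $216,335.70.

$216,335.70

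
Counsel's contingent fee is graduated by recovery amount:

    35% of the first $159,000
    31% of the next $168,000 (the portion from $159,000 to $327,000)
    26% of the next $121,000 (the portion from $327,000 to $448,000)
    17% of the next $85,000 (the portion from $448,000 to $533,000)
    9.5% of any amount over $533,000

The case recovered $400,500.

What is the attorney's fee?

First $159,000 at 35% = $55,650.00
Next $168,000 at 31% = $52,080.00
Remaining $73,500 at 26% = $19,110.00
Fee: $55,650.00 + $52,080.00 + $19,110.00 = $126,840.00

$126,840.00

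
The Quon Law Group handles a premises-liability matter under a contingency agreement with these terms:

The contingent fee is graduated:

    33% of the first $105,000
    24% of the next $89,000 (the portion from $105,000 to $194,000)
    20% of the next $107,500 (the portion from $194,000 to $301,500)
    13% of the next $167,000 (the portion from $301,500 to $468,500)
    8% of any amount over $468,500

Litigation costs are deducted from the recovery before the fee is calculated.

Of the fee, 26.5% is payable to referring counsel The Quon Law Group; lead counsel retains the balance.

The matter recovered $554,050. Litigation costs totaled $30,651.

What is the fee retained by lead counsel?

$76,154.76

Fee base (net of costs): $554,050 − $30,651 = $523,399
First $105,000 at 33% = $34,650.00
Next $89,000 at 24% = $21,360.00
Next $107,500 at 20% = $21,500.00
Next $167,000 at 13% = $21,710.00
Remaining $54,899 at 8% = $4,391.92
Fee: $34,650.00 + $21,360.00 + $21,500.00 + $21,710.00 + $4,391.92 = $103,611.92
Referral share: 26.5% of $103,611.92 = $27,457.16; lead counsel retains $103,611.92 − $27,457.16 = $76,154.76.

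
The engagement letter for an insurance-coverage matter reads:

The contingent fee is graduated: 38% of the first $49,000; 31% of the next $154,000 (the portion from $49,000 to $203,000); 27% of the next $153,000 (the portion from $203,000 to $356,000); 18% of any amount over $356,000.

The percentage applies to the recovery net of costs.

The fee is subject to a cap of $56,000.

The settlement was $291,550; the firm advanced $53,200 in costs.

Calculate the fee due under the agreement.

$56,000.00

Fee base (net of costs): $291,550 − $53,200 = $238,350
First $49,000 at 38% = $18,620.00
Next $154,000 at 31% = $47,740.00
Remaining $35,350 at 27% = $9,544.50
Fee: $18,620.00 + $47,740.00 + $9,544.50 = $75,904.50
$75,904.50 exceeds the $56,000 cap, so the fee is capped at $56,000.00.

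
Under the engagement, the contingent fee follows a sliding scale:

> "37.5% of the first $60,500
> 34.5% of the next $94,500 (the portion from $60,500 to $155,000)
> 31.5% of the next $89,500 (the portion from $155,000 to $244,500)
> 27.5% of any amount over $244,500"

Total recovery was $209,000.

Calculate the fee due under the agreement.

First $60,500 at 37.5% = $22,687.50
Next $94,500 at 34.5% = $32,602.50
Remaining $54,000 at 31.5% = $17,010.00
Fee: $22,687.50 + $32,602.50 + $17,010.00 = $72,300.00

$72,300.00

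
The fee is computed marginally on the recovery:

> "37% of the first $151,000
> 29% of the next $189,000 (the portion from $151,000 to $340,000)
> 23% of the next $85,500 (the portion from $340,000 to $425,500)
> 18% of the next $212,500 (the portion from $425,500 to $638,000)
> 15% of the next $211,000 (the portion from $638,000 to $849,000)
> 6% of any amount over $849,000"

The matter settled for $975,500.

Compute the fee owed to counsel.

$207,835.00

First $151,000 at 37% = $55,870.00
Next $189,000 at 29% = $54,810.00
Next $85,500 at 23% = $19,665.00
Next $212,500 at 18% = $38,250.00
Next $211,000 at 15% = $31,650.00
Remaining $126,500 at 6% = $7,590.00
Fee: $55,870.00 + $54,810.00 + $19,665.00 + $38,250.00 + $31,650.00 + $7,590.00 = $207,835.00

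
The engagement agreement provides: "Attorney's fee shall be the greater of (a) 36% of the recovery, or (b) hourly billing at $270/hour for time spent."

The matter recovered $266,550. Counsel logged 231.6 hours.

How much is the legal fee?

$95,958.00

(a) 36% of $266,550 = $95,958.00
(b) 231.6 × $270 = $62,532.00
The greater is (a): $95,958.00.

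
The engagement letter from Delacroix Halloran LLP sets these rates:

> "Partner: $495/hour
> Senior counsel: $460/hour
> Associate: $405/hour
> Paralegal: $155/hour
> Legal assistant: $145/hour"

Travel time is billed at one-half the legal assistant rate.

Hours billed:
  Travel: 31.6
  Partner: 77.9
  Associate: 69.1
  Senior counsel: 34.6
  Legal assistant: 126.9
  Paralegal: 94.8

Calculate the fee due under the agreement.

Partner: 77.9 × $495 = $38,560.50
Senior counsel: 34.6 × $460 = $15,916.00
Associate: 69.1 × $405 = $27,985.50
Paralegal: 94.8 × $155 = $14,694.00
Legal assistant: 126.9 × $145 = $18,400.50
Subtotal: $38,560.50 + $15,916.00 + $27,985.50 + $14,694.00 + $18,400.50 = $115,556.50
Travel: 31.6 × ($145 ÷ 2) = 31.6 × $72.50 = $2,291.00
Total: $115,556.50 + $2,291.00 = $117,847.50

$117,847.50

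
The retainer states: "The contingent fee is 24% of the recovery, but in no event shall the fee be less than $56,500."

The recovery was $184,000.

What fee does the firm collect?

$56,500.00

24% of $184,000 = $44,160.00
That is below the $56,500 minimum, so the minimum applies.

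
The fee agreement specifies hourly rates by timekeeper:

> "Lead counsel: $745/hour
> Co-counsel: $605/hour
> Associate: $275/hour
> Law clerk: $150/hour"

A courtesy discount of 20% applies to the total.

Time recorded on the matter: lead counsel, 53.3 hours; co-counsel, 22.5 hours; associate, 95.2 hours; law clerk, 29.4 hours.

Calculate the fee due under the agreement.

$67,128.80

Lead counsel: 53.3 × $745 = $39,708.50
Co-counsel: 22.5 × $605 = $13,612.50
Associate: 95.2 × $275 = $26,180.00
Law clerk: 29.4 × $150 = $4,410.00
Subtotal: $83,911.00
Less 20% discount: −$16,782.20
Total: $83,911.00 − $16,782.20 = $67,128.80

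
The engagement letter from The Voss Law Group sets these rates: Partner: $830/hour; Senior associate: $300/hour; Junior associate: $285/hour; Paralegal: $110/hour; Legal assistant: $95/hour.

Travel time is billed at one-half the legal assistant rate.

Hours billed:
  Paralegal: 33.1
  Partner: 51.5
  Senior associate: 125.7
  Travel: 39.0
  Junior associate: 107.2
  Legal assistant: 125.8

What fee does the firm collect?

$128,451.50

Partner: 51.5 × $830 = $42,745.00
Senior associate: 125.7 × $300 = $37,710.00
Junior associate: 107.2 × $285 = $30,552.00
Paralegal: 33.1 × $110 = $3,641.00
Legal assistant: 125.8 × $95 = $11,951.00
Subtotal: $42,745.00 + $37,710.00 + $30,552.00 + $3,641.00 + $11,951.00 = $126,599.00
Travel: 39.0 × ($95 ÷ 2) = 39.0 × $47.50 = $1,852.50
Total: $126,599.00 + $1,852.50 = $128,451.50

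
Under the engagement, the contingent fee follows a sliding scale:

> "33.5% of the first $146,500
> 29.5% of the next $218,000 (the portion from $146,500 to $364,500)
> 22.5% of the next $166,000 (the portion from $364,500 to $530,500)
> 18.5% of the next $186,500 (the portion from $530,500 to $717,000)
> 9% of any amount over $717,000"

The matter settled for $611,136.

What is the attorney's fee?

First $146,500 at 33.5% = $49,077.50
Next $218,000 at 29.5% = $64,310.00
Next $166,000 at 22.5% = $37,350.00
Remaining $80,636 at 18.5% = $14,917.66
Fee: $49,077.50 + $64,310.00 + $37,350.00 + $14,917.66 = $165,655.16

$165,655.16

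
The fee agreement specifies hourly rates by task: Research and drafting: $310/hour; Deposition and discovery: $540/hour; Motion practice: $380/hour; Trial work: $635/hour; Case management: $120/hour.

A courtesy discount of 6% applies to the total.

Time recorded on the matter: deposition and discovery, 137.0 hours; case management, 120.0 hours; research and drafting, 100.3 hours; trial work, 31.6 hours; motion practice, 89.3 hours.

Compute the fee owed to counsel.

Research and drafting: 100.3 × $310 = $31,093.00
Deposition and discovery: 137.0 × $540 = $73,980.00
Motion practice: 89.3 × $380 = $33,934.00
Trial work: 31.6 × $635 = $20,066.00
Case management: 120.0 × $120 = $14,400.00
Subtotal: $173,473.00
Less 6% discount: −$10,408.38
Total: $173,473.00 − $10,408.38 = $163,064.62

$163,064.62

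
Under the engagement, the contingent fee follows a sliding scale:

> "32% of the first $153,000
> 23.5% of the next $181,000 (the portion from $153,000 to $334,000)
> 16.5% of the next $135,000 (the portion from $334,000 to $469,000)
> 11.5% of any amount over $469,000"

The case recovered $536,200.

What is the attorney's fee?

$121,498.00

First $153,000 at 32% = $48,960.00
Next $181,000 at 23.5% = $42,535.00
Next $135,000 at 16.5% = $22,275.00
Remaining $67,200 at 11.5% = $7,728.00
Fee: $48,960.00 + $42,535.00 + $22,275.00 + $7,728.00 = $121,498.00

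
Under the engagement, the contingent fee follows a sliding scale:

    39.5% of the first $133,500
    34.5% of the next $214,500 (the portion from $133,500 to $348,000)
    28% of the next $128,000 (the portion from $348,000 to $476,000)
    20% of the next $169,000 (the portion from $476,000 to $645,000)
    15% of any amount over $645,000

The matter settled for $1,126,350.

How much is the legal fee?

First $133,500 at 39.5% = $52,732.50
Next $214,500 at 34.5% = $74,002.50
Next $128,000 at 28% = $35,840.00
Next $169,000 at 20% = $33,800.00
Remaining $481,350 at 15% = $72,202.50
Fee: $52,732.50 + $74,002.50 + $35,840.00 + $33,800.00 + $72,202.50 = $268,577.50

$268,577.50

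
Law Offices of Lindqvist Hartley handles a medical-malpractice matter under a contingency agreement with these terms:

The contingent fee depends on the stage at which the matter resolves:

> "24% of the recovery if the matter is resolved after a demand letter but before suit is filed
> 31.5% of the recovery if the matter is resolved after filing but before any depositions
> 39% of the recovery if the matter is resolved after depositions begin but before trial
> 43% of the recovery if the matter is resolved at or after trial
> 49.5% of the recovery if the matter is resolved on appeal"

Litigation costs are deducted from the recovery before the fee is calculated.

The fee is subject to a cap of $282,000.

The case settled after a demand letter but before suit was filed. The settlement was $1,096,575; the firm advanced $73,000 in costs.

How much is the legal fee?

Fee base (net of costs): $1,096,575 − $73,000 = $1,023,575
The matter settled after a demand letter but before suit was filed, so the 24% rate applies.
$1,023,575 × 24% = $245,658.00
$245,658.00 is under the $282,000 cap.

$245,658.00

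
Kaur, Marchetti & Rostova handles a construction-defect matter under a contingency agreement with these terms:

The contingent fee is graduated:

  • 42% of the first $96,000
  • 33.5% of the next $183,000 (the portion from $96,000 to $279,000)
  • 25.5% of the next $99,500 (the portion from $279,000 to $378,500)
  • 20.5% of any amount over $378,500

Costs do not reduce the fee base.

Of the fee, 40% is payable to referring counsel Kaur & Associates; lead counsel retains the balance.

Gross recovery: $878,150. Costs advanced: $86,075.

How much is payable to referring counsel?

$91,770.30

Fee base is the gross recovery, $878,150; costs are reimbursed separately.
First $96,000 at 42% = $40,320.00
Next $183,000 at 33.5% = $61,305.00
Next $99,500 at 25.5% = $25,372.50
Remaining $499,650 at 20.5% = $102,428.25
Fee: $40,320.00 + $61,305.00 + $25,372.50 + $102,428.25 = $229,425.75
Referral share: 40% of $229,425.75 = $91,770.30; lead counsel retains $229,425.75 − $91,770.30 = $137,655.45.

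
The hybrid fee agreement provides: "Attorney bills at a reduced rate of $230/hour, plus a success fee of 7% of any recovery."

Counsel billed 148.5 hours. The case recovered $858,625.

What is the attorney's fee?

Hourly: 148.5 × $230 = $34,155.00
Success fee: 7% of $858,625 = $60,103.75
Total: $34,155.00 + $60,103.75 = $94,258.75

$94,258.75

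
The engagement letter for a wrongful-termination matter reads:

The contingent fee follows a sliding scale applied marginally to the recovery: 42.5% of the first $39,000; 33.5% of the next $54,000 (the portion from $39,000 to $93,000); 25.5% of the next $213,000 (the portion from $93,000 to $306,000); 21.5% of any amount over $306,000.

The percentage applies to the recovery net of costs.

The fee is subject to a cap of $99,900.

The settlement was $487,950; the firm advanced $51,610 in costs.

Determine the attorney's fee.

$99,900.00

Fee base (net of costs): $487,950 − $51,610 = $436,340
First $39,000 at 42.5% = $16,575.00
Next $54,000 at 33.5% = $18,090.00
Next $213,000 at 25.5% = $54,315.00
Remaining $130,340 at 21.5% = $28,023.10
Fee: $16,575.00 + $18,090.00 + $54,315.00 + $28,023.10 = $117,003.10
$117,003.10 exceeds the $99,900 cap, so the fee is capped at $99,900.00.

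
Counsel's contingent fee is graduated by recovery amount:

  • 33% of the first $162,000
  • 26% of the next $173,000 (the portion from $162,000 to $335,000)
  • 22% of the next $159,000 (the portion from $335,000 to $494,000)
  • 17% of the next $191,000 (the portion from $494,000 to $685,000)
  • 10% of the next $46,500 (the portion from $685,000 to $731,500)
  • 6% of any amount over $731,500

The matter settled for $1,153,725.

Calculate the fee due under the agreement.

$195,873.50

First $162,000 at 33% = $53,460.00
Next $173,000 at 26% = $44,980.00
Next $159,000 at 22% = $34,980.00
Next $191,000 at 17% = $32,470.00
Next $46,500 at 10% = $4,650.00
Remaining $422,225 at 6% = $25,333.50
Fee: $53,460.00 + $44,980.00 + $34,980.00 + $32,470.00 + $4,650.00 + $25,333.50 = $195,873.50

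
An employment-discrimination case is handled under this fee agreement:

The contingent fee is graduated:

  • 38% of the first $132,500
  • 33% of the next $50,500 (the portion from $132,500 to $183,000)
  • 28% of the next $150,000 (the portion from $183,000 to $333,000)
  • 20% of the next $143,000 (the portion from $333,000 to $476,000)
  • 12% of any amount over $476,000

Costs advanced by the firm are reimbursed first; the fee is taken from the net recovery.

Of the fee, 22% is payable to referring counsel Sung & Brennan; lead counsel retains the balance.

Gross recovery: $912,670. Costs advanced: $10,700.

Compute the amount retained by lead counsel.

$147,210.49

Fee base (net of costs): $912,670 − $10,700 = $901,970
First $132,500 at 38% = $50,350.00
Next $50,500 at 33% = $16,665.00
Next $150,000 at 28% = $42,000.00
Next $143,000 at 20% = $28,600.00
Remaining $425,970 at 12% = $51,116.40
Fee: $50,350.00 + $16,665.00 + $42,000.00 + $28,600.00 + $51,116.40 = $188,731.40
Referral share: 22% of $188,731.40 = $41,520.91; lead counsel retains $188,731.40 − $41,520.91 = $147,210.49.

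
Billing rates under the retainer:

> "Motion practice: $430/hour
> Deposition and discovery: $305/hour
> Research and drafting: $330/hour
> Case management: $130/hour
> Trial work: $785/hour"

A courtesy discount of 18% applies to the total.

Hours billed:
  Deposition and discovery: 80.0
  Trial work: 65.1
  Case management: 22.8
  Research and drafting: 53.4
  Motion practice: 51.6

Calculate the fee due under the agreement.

$96,987.55

Motion practice: 51.6 × $430 = $22,188.00
Deposition and discovery: 80.0 × $305 = $24,400.00
Research and drafting: 53.4 × $330 = $17,622.00
Case management: 22.8 × $130 = $2,964.00
Trial work: 65.1 × $785 = $51,103.50
Subtotal: $118,277.50
Less 18% discount: −$21,289.95
Total: $118,277.50 − $21,289.95 = $96,987.55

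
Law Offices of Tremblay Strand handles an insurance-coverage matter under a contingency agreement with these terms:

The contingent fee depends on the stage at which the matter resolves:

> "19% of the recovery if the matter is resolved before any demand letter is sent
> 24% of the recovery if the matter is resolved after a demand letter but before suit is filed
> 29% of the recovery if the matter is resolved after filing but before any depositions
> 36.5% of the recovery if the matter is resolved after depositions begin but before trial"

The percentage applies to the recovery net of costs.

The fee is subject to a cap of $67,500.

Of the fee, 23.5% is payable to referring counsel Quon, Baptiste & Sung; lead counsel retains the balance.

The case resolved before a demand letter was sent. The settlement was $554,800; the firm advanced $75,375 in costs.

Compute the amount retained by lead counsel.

$51,637.50

Fee base (net of costs): $554,800 − $75,375 = $479,425
The matter resolved before a demand letter was sent, so the 19% rate applies.
$479,425 × 19% = $91,090.75
$91,090.75 exceeds the $67,500 cap, so the fee is capped at $67,500.00.
Referral share: 23.5% of $67,500.00 = $15,862.50; lead counsel retains $67,500.00 − $15,862.50 = $51,637.50.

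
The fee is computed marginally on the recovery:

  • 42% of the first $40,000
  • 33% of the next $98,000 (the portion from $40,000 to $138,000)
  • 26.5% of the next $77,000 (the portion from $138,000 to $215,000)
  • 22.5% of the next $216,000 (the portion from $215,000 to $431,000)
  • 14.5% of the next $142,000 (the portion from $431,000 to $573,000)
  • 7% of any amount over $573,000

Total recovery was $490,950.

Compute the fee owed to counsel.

First $40,000 at 42% = $16,800.00
Next $98,000 at 33% = $32,340.00
Next $77,000 at 26.5% = $20,405.00
Next $216,000 at 22.5% = $48,600.00
Remaining $59,950 at 14.5% = $8,692.75
Fee: $16,800.00 + $32,340.00 + $20,405.00 + $48,600.00 + $8,692.75 = $126,837.75

$126,837.75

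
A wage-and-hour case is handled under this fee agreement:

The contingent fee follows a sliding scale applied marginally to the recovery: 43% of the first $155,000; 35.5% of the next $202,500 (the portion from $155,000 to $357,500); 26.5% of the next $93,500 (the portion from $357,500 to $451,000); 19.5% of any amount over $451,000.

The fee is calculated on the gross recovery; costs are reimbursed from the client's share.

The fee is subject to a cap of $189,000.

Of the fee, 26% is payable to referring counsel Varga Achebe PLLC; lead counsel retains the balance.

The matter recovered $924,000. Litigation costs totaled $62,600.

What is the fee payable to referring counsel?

Fee base is the gross recovery, $924,000; costs are reimbursed separately.
First $155,000 at 43% = $66,650.00
Next $202,500 at 35.5% = $71,887.50
Next $93,500 at 26.5% = $24,777.50
Remaining $473,000 at 19.5% = $92,235.00
Fee: $66,650.00 + $71,887.50 + $24,777.50 + $92,235.00 = $255,550.00
$255,550.00 exceeds the $189,000 cap, so the fee is capped at $189,000.00.
Referral share: 26% of $189,000.00 = $49,140.00; lead counsel retains $189,000.00 − $49,140.00 = $139,860.00.

$49,140.00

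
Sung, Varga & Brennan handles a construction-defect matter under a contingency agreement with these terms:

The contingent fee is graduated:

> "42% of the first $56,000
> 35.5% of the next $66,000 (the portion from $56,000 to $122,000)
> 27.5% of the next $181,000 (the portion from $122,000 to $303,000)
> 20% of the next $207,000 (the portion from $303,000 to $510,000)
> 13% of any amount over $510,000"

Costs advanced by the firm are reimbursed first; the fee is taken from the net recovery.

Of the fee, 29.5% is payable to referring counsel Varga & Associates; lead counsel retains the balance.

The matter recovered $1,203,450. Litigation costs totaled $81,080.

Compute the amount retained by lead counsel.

$153,501.84

Fee base (net of costs): $1,203,450 − $81,080 = $1,122,370
First $56,000 at 42% = $23,520.00
Next $66,000 at 35.5% = $23,430.00
Next $181,000 at 27.5% = $49,775.00
Next $207,000 at 20% = $41,400.00
Remaining $612,370 at 13% = $79,608.10
Fee: $23,520.00 + $23,430.00 + $49,775.00 + $41,400.00 + $79,608.10 = $217,733.10
Referral share: 29.5% of $217,733.10 = $64,231.26; lead counsel retains $217,733.10 − $64,231.26 = $153,501.84.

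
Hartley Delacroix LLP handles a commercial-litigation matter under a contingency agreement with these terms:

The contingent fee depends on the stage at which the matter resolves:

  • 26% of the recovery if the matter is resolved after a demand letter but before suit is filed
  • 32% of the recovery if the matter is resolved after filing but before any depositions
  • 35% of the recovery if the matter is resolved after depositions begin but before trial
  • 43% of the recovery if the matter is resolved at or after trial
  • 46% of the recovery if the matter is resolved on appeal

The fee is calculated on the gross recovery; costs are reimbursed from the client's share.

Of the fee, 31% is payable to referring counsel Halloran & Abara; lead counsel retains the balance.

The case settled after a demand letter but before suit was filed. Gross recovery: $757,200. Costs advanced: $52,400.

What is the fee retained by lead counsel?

$135,841.68

Fee base is the gross recovery, $757,200; costs are reimbursed separately.
The matter settled after a demand letter but before suit was filed, so the 26% rate applies.
$757,200 × 26% = $196,872.00
Referral share: 31% of $196,872.00 = $61,030.32; lead counsel retains $196,872.00 − $61,030.32 = $135,841.68.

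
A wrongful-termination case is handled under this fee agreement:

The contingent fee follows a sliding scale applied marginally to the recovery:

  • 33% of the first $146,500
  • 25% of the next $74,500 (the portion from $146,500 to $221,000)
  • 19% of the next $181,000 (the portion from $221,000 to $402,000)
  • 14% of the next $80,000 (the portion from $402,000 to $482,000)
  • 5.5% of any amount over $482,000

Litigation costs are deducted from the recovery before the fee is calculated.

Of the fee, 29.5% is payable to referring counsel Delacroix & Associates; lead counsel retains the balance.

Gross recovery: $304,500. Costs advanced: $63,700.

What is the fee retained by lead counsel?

Fee base (net of costs): $304,500 − $63,700 = $240,800
First $146,500 at 33% = $48,345.00
Next $74,500 at 25% = $18,625.00
Remaining $19,800 at 19% = $3,762.00
Fee: $48,345.00 + $18,625.00 + $3,762.00 = $70,732.00
Referral share: 29.5% of $70,732.00 = $20,865.94; lead counsel retains $70,732.00 − $20,865.94 = $49,866.06.

$49,866.06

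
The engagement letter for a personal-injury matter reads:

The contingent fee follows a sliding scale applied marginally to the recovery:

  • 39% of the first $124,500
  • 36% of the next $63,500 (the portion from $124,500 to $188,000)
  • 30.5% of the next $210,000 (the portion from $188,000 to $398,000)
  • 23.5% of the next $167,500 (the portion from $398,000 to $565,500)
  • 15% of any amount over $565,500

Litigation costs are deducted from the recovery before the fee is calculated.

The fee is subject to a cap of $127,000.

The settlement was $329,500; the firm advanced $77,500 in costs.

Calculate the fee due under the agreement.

$90,935.00

Fee base (net of costs): $329,500 − $77,500 = $252,000
First $124,500 at 39% = $48,555.00
Next $63,500 at 36% = $22,860.00
Remaining $64,000 at 30.5% = $19,520.00
Fee: $48,555.00 + $22,860.00 + $19,520.00 = $90,935.00
$90,935.00 is under the $127,000 cap.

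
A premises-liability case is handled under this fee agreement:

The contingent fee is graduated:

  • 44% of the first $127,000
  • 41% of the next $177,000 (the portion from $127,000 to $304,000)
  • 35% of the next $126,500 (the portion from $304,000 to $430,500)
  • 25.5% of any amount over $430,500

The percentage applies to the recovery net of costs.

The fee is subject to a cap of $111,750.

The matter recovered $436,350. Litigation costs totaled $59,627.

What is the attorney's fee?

$111,750.00

Fee base (net of costs): $436,350 − $59,627 = $376,723
First $127,000 at 44% = $55,880.00
Next $177,000 at 41% = $72,570.00
Remaining $72,723 at 35% = $25,453.05
Fee: $55,880.00 + $72,570.00 + $25,453.05 = $153,903.05
$153,903.05 exceeds the $111,750 cap, so the fee is capped at $111,750.00.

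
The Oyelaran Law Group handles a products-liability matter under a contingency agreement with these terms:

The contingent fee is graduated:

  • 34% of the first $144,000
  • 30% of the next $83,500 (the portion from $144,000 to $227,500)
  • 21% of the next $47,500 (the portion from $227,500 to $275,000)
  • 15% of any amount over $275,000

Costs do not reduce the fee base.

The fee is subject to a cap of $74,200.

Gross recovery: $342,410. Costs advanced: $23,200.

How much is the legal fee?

Fee base is the gross recovery, $342,410; costs are reimbursed separately.
First $144,000 at 34% = $48,960.00
Next $83,500 at 30% = $25,050.00
Next $47,500 at 21% = $9,975.00
Remaining $67,410 at 15% = $10,111.50
Fee: $48,960.00 + $25,050.00 + $9,975.00 + $10,111.50 = $94,096.50
$94,096.50 exceeds the $74,200 cap, so the fee is capped at $74,200.00.

$74,200.00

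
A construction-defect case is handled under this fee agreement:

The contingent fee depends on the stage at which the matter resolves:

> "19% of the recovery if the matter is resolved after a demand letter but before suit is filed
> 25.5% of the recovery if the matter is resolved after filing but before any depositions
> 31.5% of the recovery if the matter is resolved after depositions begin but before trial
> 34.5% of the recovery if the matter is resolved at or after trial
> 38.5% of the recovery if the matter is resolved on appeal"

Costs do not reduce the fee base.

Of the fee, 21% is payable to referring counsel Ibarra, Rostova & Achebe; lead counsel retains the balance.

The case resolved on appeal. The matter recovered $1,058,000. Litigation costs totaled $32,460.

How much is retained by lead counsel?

Fee base is the gross recovery, $1,058,000; costs are reimbursed separately.
The matter resolved on appeal, so the 38.5% rate applies.
$1,058,000 × 38.5% = $407,330.00
Referral share: 21% of $407,330.00 = $85,539.30; lead counsel retains $407,330.00 − $85,539.30 = $321,790.70.

$321,790.70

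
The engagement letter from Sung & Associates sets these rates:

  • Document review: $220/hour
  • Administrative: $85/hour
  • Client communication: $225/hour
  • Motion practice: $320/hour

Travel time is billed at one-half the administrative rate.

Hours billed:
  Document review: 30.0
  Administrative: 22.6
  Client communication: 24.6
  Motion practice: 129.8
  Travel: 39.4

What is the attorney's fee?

Document review: 30.0 × $220 = $6,600.00
Administrative: 22.6 × $85 = $1,921.00
Client communication: 24.6 × $225 = $5,535.00
Motion practice: 129.8 × $320 = $41,536.00
Subtotal: $6,600.00 + $1,921.00 + $5,535.00 + $41,536.00 = $55,592.00
Travel: 39.4 × ($85 ÷ 2) = 39.4 × $42.50 = $1,674.50
Total: $55,592.00 + $1,674.50 = $57,266.50

$57,266.50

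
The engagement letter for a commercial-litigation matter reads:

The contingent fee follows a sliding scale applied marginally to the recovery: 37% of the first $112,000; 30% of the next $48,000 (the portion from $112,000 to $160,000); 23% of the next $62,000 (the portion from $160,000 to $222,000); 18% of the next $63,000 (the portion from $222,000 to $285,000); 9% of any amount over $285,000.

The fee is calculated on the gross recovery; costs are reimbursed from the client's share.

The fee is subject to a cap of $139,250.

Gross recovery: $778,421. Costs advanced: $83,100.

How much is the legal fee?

Fee base is the gross recovery, $778,421; costs are reimbursed separately.
First $112,000 at 37% = $41,440.00
Next $48,000 at 30% = $14,400.00
Next $62,000 at 23% = $14,260.00
Next $63,000 at 18% = $11,340.00
Remaining $493,421 at 9% = $44,407.89
Fee: $41,440.00 + $14,400.00 + $14,260.00 + $11,340.00 + $44,407.89 = $125,847.89
$125,847.89 is under the $139,250 cap.

$125,847.89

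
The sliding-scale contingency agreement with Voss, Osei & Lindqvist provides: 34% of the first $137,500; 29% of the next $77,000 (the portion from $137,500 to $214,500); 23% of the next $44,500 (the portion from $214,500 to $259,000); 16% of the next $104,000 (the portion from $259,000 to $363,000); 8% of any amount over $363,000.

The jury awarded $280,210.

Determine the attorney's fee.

$82,708.60

First $137,500 at 34% = $46,750.00
Next $77,000 at 29% = $22,330.00
Next $44,500 at 23% = $10,235.00
Remaining $21,210 at 16% = $3,393.60
Fee: $46,750.00 + $22,330.00 + $10,235.00 + $3,393.60 = $82,708.60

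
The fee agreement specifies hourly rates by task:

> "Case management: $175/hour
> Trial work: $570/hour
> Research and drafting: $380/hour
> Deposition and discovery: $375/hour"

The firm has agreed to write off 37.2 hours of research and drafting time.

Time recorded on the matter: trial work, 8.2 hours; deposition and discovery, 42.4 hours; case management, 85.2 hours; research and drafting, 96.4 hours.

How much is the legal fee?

Case management: 85.2 × $175 = $14,910.00
Trial work: 8.2 × $570 = $4,674.00
Research and drafting: 96.4 × $380 = $36,632.00
Deposition and discovery: 42.4 × $375 = $15,900.00
Subtotal: $72,116.00
Write-off: 37.2 × $380 = $14,136.00
Total: $72,116.00 − $14,136.00 = $57,980.00

$57,980.00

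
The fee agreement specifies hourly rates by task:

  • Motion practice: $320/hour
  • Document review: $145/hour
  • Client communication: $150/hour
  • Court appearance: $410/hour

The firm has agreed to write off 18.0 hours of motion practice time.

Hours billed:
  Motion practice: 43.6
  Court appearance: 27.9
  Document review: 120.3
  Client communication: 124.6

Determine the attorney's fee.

Motion practice: 43.6 × $320 = $13,952.00
Document review: 120.3 × $145 = $17,443.50
Client communication: 124.6 × $150 = $18,690.00
Court appearance: 27.9 × $410 = $11,439.00
Subtotal: $61,524.50
Write-off: 18.0 × $320 = $5,760.00
Total: $61,524.50 − $5,760.00 = $55,764.50

$55,764.50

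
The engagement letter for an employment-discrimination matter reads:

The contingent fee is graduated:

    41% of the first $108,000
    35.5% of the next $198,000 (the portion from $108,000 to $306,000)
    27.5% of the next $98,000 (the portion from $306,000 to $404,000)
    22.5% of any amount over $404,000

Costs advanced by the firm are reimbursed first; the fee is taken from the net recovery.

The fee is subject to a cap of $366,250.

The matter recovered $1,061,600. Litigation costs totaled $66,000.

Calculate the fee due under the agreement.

$274,630.00

Fee base (net of costs): $1,061,600 − $66,000 = $995,600
First $108,000 at 41% = $44,280.00
Next $198,000 at 35.5% = $70,290.00
Next $98,000 at 27.5% = $26,950.00
Remaining $591,600 at 22.5% = $133,110.00
Fee: $44,280.00 + $70,290.00 + $26,950.00 + $133,110.00 = $274,630.00
$274,630.00 is under the $366,250 cap.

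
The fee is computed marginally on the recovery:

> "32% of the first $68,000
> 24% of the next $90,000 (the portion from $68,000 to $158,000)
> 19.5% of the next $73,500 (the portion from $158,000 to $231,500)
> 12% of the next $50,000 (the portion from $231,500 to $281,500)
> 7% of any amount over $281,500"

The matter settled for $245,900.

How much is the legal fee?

$59,420.50

First $68,000 at 32% = $21,760.00
Next $90,000 at 24% = $21,600.00
Next $73,500 at 19.5% = $14,332.50
Remaining $14,400 at 12% = $1,728.00
Fee: $21,760.00 + $21,600.00 + $14,332.50 + $1,728.00 = $59,420.50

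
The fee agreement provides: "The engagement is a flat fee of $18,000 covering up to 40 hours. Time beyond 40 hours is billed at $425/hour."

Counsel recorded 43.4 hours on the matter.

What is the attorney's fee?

Flat fee: $18,000.00
Excess hours: 43.4 − 40 = 3.4
Overrun: 3.4 × $425 = $1,445.00
Total: $18,000.00 + $1,445.00 = $19,445.00

$19,445.00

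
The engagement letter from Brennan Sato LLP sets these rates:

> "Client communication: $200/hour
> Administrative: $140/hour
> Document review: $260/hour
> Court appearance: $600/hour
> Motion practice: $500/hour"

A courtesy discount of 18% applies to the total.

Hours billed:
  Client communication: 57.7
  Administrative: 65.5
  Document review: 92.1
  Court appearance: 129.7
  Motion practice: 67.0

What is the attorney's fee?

Client communication: 57.7 × $200 = $11,540.00
Administrative: 65.5 × $140 = $9,170.00
Document review: 92.1 × $260 = $23,946.00
Court appearance: 129.7 × $600 = $77,820.00
Motion practice: 67.0 × $500 = $33,500.00
Subtotal: $155,976.00
Less 18% discount: −$28,075.68
Total: $155,976.00 − $28,075.68 = $127,900.32

$127,900.32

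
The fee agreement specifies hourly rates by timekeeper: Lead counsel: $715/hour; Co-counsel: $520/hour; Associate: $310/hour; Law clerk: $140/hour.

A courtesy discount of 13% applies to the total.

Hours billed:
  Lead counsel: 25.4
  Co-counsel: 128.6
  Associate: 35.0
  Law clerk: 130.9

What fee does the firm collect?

Lead counsel: 25.4 × $715 = $18,161.00
Co-counsel: 128.6 × $520 = $66,872.00
Associate: 35.0 × $310 = $10,850.00
Law clerk: 130.9 × $140 = $18,326.00
Subtotal: $114,209.00
Less 13% discount: −$14,847.17
Total: $114,209.00 − $14,847.17 = $99,361.83

$99,361.83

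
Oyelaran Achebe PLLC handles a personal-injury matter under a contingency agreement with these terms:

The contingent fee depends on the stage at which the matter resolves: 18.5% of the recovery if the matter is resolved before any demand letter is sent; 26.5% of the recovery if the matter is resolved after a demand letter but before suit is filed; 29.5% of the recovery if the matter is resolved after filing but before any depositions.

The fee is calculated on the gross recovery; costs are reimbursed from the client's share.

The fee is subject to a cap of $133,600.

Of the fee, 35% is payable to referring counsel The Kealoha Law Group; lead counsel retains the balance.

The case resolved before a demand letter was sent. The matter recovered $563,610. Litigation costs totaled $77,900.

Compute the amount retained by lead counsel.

Fee base is the gross recovery, $563,610; costs are reimbursed separately.
The matter resolved before a demand letter was sent, so the 18.5% rate applies.
$563,610 × 18.5% = $104,267.85
$104,267.85 is under the $133,600 cap.
Referral share: 35% of $104,267.85 = $36,493.75; lead counsel retains $104,267.85 − $36,493.75 = $67,774.10.

$67,774.10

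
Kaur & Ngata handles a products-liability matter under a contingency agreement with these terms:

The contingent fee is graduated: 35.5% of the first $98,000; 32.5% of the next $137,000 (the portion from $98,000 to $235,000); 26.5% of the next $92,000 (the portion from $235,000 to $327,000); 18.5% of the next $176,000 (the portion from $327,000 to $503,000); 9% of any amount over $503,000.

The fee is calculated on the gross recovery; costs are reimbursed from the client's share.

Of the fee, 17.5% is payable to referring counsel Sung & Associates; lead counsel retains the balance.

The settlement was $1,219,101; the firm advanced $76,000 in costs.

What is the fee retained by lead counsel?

Fee base is the gross recovery, $1,219,101; costs are reimbursed separately.
First $98,000 at 35.5% = $34,790.00
Next $137,000 at 32.5% = $44,525.00
Next $92,000 at 26.5% = $24,380.00
Next $176,000 at 18.5% = $32,560.00
Remaining $716,101 at 9% = $64,449.09
Fee: $34,790.00 + $44,525.00 + $24,380.00 + $32,560.00 + $64,449.09 = $200,704.09
Referral share: 17.5% of $200,704.09 = $35,123.22; lead counsel retains $200,704.09 − $35,123.22 = $165,580.87.

$165,580.87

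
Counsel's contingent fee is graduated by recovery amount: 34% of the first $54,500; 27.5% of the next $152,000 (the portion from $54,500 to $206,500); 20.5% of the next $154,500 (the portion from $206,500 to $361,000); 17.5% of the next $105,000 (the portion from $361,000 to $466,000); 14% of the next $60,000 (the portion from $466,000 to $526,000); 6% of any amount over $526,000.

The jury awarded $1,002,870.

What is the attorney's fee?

First $54,500 at 34% = $18,530.00
Next $152,000 at 27.5% = $41,800.00
Next $154,500 at 20.5% = $31,672.50
Next $105,000 at 17.5% = $18,375.00
Next $60,000 at 14% = $8,400.00
Remaining $476,870 at 6% = $28,612.20
Fee: $18,530.00 + $41,800.00 + $31,672.50 + $18,375.00 + $8,400.00 + $28,612.20 = $147,389.70

$147,389.70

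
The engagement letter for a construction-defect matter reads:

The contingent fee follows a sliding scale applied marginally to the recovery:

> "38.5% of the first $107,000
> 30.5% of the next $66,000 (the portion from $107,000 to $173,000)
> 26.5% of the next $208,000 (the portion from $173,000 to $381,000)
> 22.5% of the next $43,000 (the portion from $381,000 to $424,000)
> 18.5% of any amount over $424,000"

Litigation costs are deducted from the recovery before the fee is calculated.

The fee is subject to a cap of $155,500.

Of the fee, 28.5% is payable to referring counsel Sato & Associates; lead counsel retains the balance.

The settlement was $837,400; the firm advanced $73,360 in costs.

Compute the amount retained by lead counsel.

$111,182.50

Fee base (net of costs): $837,400 − $73,360 = $764,040
First $107,000 at 38.5% = $41,195.00
Next $66,000 at 30.5% = $20,130.00
Next $208,000 at 26.5% = $55,120.00
Next $43,000 at 22.5% = $9,675.00
Remaining $340,040 at 18.5% = $62,907.40
Fee: $41,195.00 + $20,130.00 + $55,120.00 + $9,675.00 + $62,907.40 = $189,027.40
$189,027.40 exceeds the $155,500 cap, so the fee is capped at $155,500.00.
Referral share: 28.5% of $155,500.00 = $44,317.50; lead counsel retains $155,500.00 − $44,317.50 = $111,182.50.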